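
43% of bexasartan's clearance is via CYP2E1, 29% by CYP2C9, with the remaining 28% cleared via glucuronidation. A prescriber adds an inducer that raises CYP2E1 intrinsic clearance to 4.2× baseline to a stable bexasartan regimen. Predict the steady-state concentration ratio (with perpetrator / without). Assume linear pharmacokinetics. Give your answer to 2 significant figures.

0.42

The CYP2E1 pathway (43% of clearance) rises to 4.2× activity: 0.43 × 4.2 = 1.806.
CYP2C9 (29%) and the residual 28% are unaffected.
Relative clearance = 1.806 + 0.29 + 0.28 = 2.376.
Since steady-state concentration ∝ 1/CL, the ratio is 1 / 2.376 = 0.42.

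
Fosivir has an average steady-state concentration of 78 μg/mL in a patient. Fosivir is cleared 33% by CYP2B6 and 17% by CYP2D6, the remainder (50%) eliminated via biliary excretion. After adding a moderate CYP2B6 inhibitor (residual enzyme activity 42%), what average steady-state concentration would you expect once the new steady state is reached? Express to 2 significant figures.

CYP2B6: 0.33 × 0.42 = 0.1386
CYP2D6: 0.17 (unchanged)
Other: 0.5 (unchanged)
Relative clearance = 0.1386 + 0.17 + 0.5 = 0.8086.
With dosing unchanged, average steady-state concentration scales as 1/CL: 78 / 0.8086 = 96 μg/mL.

96 μg/mL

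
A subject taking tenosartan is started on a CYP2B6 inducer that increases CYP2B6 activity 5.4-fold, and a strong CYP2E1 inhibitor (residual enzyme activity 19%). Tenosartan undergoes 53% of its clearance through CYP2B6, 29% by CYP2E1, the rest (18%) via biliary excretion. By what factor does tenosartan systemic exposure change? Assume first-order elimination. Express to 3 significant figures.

0.323

The CYP2B6 pathway (53% of clearance) is boosted to 5.4× activity: 0.53 × 5.4 = 2.862.
The CYP2E1 pathway (29% of clearance) falls to 0.19× activity: 0.29 × 0.19 = 0.0551.
Non-CYP routes (18%) are unchanged.
New clearance relative to baseline: 2.862 + 0.0551 + 0.18 = 3.0971.
Because systemic exposure varies inversely with clearance, the combined effect is 1 / 3.0971 = 0.323.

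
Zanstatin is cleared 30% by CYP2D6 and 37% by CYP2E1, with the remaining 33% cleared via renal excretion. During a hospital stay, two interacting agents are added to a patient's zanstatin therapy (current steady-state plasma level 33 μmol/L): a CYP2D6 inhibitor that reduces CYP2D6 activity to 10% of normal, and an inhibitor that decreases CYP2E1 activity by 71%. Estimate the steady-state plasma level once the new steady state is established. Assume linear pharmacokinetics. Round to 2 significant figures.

The CYP2D6 pathway (30% of clearance) falls to 0.1× activity: 0.3 × 0.1 = 0.03.
The CYP2E1 pathway (37% of clearance) drops to 0.29× activity: 0.37 × 0.29 = 0.1073.
The remaining 33% of clearance is unaffected.
CL_new/CL_old = 0.03 + 0.1073 + 0.33 = 0.4673.
Steady-state plasma level ∝ 1/CL: new value = 33 / 0.4673 = 71 μmol/L.

71 μmol/L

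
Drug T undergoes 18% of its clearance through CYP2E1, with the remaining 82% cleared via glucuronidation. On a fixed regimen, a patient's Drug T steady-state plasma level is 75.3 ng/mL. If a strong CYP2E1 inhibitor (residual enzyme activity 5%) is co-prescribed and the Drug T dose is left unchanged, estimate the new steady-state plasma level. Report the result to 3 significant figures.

90.8 ng/mL

The CYP2E1 pathway (18% of clearance) is reduced to 0.05× activity: 0.18 × 0.05 = 0.009.
Non-CYP routes (82%) are unchanged.
CL_new/CL_old = 0.009 + 0.82 = 0.829.
With dosing unchanged, steady-state plasma level scales as 1/CL: 75.3 / 0.829 = 90.8 ng/mL.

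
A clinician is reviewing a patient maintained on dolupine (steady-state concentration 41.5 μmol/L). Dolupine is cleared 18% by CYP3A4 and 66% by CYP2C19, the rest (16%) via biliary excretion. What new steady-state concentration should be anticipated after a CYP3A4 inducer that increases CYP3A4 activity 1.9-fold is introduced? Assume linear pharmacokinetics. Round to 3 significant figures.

35.7 μmol/L

The CYP3A4 pathway (18% of clearance) increases to 1.9× activity: 0.18 × 1.9 = 0.342.
CYP2C19 (66%) and the residual 16% are unaffected.
Relative clearance = 0.342 + 0.66 + 0.16 = 1.162.
New steady-state concentration = baseline ÷ relative clearance = 41.5 / 1.162 = 35.7 μmol/L.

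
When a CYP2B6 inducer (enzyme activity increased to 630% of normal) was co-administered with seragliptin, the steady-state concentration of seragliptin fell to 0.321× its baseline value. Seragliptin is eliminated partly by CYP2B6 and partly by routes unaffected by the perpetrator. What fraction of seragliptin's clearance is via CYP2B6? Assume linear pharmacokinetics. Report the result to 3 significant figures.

0.399

Write x for the fraction cleared via CYP2B6. The observed steady-state concentration change means clearance rose to 1/0.321 = 3.115 of baseline.
Setting x·6.3 + (1 − x) = 3.115 and solving: x = (3.115 − 1)/(6.3 − 1) = 0.399.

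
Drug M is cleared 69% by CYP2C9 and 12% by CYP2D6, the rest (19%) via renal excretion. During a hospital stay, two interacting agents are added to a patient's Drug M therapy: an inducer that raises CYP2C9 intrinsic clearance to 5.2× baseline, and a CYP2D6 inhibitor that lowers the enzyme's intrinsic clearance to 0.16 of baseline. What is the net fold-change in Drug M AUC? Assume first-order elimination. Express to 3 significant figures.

The CYP2C9 pathway (69% of clearance) is boosted to 5.2× activity: 0.69 × 5.2 = 3.588.
The CYP2D6 pathway (12% of clearance) drops to 0.16× activity: 0.12 × 0.16 = 0.0192.
The remaining 19% of clearance is unaffected.
New clearance relative to baseline: 3.588 + 0.0192 + 0.19 = 3.7972.
Because AUC varies inversely with clearance, the combined effect is 1 / 3.7972 = 0.263.

0.263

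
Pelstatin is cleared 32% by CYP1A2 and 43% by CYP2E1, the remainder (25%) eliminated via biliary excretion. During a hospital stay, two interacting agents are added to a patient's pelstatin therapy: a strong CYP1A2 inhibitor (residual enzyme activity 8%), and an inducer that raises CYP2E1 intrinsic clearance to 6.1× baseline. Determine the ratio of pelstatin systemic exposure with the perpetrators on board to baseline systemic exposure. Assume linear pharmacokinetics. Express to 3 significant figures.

CYP1A2: 0.32 × 0.08 = 0.0256
CYP2E1: 0.43 × 6.1 = 2.623
Other: 0.25 (unchanged)
Relative clearance = 0.0256 + 2.623 + 0.25 = 2.8986.
Systemic exposure ∝ 1/CL: fold-change = 1 / 2.8986 = 0.345.

0.345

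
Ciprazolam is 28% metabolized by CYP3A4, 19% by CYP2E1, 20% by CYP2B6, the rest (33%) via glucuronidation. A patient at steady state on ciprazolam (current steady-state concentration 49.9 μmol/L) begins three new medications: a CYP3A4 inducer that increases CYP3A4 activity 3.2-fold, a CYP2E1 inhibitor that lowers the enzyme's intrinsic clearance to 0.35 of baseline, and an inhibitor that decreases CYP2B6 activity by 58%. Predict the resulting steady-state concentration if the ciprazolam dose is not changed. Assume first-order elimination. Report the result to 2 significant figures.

36 μmol/L

The CYP3A4 pathway (28% of clearance) is boosted to 3.2× activity: 0.28 × 3.2 = 0.896.
The CYP2E1 pathway (19% of clearance) drops to 0.35× activity: 0.19 × 0.35 = 0.0665.
The CYP2B6 pathway (20% of clearance) is reduced to 0.42× activity: 0.2 × 0.42 = 0.084.
Non-CYP routes (33%) are unchanged.
New clearance relative to baseline: 0.896 + 0.0665 + 0.084 + 0.33 = 1.3765.
Steady-state concentration ∝ 1/CL: new value = 49.9 / 1.3765 = 36 μmol/L.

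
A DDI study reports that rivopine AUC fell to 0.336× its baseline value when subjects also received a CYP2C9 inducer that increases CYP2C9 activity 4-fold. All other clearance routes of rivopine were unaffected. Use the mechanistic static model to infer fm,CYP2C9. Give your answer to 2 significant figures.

0.66

CL'/CL = 1 / 0.336 = 2.976
4·fm + (1 − fm) = 2.976
fm = (2.976 − 1) / (4 − 1) = 0.66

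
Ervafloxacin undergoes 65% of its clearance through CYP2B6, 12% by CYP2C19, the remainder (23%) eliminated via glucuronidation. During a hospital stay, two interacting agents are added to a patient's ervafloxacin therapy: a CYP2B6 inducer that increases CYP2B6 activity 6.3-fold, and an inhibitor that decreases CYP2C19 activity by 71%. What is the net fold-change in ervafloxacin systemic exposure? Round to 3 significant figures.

0.229

The CYP2B6 pathway (65% of clearance) is boosted to 6.3× activity: 0.65 × 6.3 = 4.095.
The CYP2C19 pathway (12% of clearance) drops to 0.29× activity: 0.12 × 0.29 = 0.0348.
Non-CYP routes (23%) are unchanged.
Relative clearance = 4.095 + 0.0348 + 0.23 = 4.3598.
Net systemic exposure ratio = 1 / 4.3598 = 0.229.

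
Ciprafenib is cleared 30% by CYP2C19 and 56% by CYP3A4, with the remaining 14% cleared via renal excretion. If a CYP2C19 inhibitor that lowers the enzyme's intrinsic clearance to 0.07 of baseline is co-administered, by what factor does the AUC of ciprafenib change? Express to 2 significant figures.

1.4

The CYP2C19 pathway (30% of clearance) falls to 0.07× activity: 0.3 × 0.07 = 0.021.
CYP3A4 (56%) and the residual 14% are unaffected.
New clearance relative to baseline: 0.021 + 0.56 + 0.14 = 0.721.
AUC is inversely proportional to clearance, so the fold-change is 1 / 0.721 = 1.4.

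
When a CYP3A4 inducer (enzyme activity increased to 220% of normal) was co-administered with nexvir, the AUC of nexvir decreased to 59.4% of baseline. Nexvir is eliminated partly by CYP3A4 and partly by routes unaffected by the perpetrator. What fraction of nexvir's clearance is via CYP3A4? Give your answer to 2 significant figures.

0.57

Let x = fm,CYP3A4. Because AUC ∝ 1/CL, relative clearance rose to 1/0.594 = 1.684.
Only the CYP3A4 route changed, so 1.684 = x·2.2 + (1 − x), giving x = 0.57.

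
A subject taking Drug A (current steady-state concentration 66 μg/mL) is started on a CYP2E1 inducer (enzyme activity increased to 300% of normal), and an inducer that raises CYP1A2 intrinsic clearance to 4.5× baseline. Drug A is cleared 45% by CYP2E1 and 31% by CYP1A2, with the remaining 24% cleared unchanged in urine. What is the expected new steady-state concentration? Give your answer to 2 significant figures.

The CYP2E1 pathway (45% of clearance) is boosted to 3× activity: 0.45 × 3 = 1.35.
The CYP1A2 pathway (31% of clearance) rises to 4.5× activity: 0.31 × 4.5 = 1.395.
The remaining 24% of clearance is unaffected.
CL_new/CL_old = 1.35 + 1.395 + 0.24 = 2.985.
Dividing the baseline by the relative clearance: 66 / 2.985 = 22 μg/mL.

22 μg/mL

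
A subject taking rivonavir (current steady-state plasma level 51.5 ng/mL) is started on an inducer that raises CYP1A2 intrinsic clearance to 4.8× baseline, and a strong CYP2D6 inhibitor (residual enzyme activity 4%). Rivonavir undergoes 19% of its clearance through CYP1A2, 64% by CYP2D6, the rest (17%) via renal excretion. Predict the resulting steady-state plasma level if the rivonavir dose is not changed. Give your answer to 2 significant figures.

46 ng/mL

CYP1A2: 0.19 × 4.8 = 0.912
CYP2D6: 0.64 × 0.04 = 0.0256
Other: 0.17 (unchanged)
CL_new/CL_old = 0.912 + 0.0256 + 0.17 = 1.1076.
Steady-state plasma level ∝ 1/CL: new value = 51.5 / 1.1076 = 46 ng/mL.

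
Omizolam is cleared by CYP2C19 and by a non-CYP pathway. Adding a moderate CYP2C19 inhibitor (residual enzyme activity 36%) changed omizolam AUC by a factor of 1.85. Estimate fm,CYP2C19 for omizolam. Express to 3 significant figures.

0.718

Let fm be the CYP2C19 fraction. New clearance relative to baseline = fm × 0.36 + (1 − fm).
AUC ratio = 1 / (new CL fraction), so new CL fraction = 1 / 1.85 = 0.5405.
fm × 0.36 + 1 − fm = 0.5405  ⇒  fm × (0.36 − 1) = −0.4595  ⇒  fm = 0.718.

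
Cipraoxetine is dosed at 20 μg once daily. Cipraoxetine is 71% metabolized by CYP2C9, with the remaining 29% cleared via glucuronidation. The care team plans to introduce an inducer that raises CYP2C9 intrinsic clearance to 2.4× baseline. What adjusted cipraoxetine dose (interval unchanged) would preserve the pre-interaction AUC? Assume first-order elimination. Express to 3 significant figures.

39.9 μg

The CYP2C9 pathway (71% of clearance) is boosted to 2.4× activity: 0.71 × 2.4 = 1.704.
Non-CYP routes (29%) are unchanged.
Relative clearance = 1.704 + 0.29 = 1.994.
To maintain the same steady-state level, dose must scale with clearance: new dose = 20 × 1.994 = 39.9 μg.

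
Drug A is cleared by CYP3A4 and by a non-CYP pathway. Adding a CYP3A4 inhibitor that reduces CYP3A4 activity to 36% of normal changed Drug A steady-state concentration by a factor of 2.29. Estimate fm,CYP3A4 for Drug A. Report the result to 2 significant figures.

0.88

Call the CYP3A4 fraction fm. After the interaction, CL_new/CL_old = fm × 0.36 + (1 − fm).
Steady-state concentration ratio = 1 / (new CL fraction), so new CL fraction = 1 / 2.29 = 0.4367.
fm × 0.36 + 1 − fm = 0.4367  ⇒  fm × (0.36 − 1) = −0.5633  ⇒  fm = 0.88.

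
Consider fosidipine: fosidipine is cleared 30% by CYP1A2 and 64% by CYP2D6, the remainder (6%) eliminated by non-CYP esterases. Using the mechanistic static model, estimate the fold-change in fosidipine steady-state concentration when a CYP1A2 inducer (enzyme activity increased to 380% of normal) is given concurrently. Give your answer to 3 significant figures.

0.543

The CYP1A2 pathway (30% of clearance) increases to 3.8× activity: 0.3 × 3.8 = 1.14.
CYP2D6 (64%) and the residual 6% are unaffected.
Relative clearance = 1.14 + 0.64 + 0.06 = 1.84.
Steady-state concentration is inversely proportional to clearance, so the fold-change is 1 / 1.84 = 0.543.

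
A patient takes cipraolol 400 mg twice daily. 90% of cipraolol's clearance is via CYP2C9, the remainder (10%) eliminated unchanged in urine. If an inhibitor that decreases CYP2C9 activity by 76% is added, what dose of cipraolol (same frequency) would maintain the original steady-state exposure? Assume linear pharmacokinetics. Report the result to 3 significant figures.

The CYP2C9 pathway (90% of clearance) is reduced to 0.24× activity: 0.9 × 0.24 = 0.216.
The remaining 10% of clearance is unaffected.
CL_new/CL_old = 0.216 + 0.1 = 0.316.
To maintain the same steady-state level, dose must scale with clearance: new dose = 400 × 0.316 = 126 mg.

126 mg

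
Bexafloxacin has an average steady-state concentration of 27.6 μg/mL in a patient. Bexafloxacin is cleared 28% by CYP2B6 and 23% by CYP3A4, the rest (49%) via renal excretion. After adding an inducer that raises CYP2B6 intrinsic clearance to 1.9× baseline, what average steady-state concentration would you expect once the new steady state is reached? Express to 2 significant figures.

22 μg/mL

The CYP2B6 pathway (28% of clearance) rises to 1.9× activity: 0.28 × 1.9 = 0.532.
CYP3A4 (23%) and the residual 49% are unaffected.
Relative clearance = 0.532 + 0.23 + 0.49 = 1.252.
With dosing unchanged, average steady-state concentration scales as 1/CL: 27.6 / 1.252 = 22 μg/mL.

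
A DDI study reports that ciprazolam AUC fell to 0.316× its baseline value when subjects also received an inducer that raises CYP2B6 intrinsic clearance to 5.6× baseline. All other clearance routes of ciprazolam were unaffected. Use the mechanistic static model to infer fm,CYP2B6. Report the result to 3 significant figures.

CL'/CL = 1 / 0.316 = 3.165
5.6·fm + (1 − fm) = 3.165
fm = (3.165 − 1) / (5.6 − 1) = 0.471

0.471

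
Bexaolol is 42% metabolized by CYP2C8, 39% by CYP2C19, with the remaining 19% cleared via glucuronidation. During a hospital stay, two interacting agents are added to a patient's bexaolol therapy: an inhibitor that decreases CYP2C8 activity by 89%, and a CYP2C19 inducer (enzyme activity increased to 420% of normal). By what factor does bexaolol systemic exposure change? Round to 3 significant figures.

0.534

The CYP2C8 pathway (42% of clearance) falls to 0.11× activity: 0.42 × 0.11 = 0.0462.
The CYP2C19 pathway (39% of clearance) increases to 4.2× activity: 0.39 × 4.2 = 1.638.
The remaining 19% of clearance is unaffected.
New clearance relative to baseline: 0.0462 + 1.638 + 0.19 = 1.8742.
Because systemic exposure varies inversely with clearance, the combined effect is 1 / 1.8742 = 0.534.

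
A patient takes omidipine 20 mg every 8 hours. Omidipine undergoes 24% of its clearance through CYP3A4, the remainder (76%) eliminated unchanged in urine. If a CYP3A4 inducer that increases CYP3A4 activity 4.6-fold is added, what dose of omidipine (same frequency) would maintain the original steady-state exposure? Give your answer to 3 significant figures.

37.3 mg

The CYP3A4 pathway (24% of clearance) increases to 4.6× activity: 0.24 × 4.6 = 1.104.
Non-CYP routes (76%) are unchanged.
Relative clearance = 1.104 + 0.76 = 1.864.
To maintain the same steady-state level, dose must scale with clearance: new dose = 20 × 1.864 = 37.3 mg.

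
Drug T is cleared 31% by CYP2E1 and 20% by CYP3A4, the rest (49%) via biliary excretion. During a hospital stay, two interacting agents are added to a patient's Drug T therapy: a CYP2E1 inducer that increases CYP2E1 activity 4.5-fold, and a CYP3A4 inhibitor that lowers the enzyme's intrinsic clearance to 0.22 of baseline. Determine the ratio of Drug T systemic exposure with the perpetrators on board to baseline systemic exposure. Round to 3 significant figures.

0.518

The CYP2E1 pathway (31% of clearance) rises to 4.5× activity: 0.31 × 4.5 = 1.395.
The CYP3A4 pathway (20% of clearance) is reduced to 0.22× activity: 0.2 × 0.22 = 0.044.
Non-CYP routes (49%) are unchanged.
New clearance relative to baseline: 1.395 + 0.044 + 0.49 = 1.929.
Net systemic exposure ratio = 1 / 1.929 = 0.518.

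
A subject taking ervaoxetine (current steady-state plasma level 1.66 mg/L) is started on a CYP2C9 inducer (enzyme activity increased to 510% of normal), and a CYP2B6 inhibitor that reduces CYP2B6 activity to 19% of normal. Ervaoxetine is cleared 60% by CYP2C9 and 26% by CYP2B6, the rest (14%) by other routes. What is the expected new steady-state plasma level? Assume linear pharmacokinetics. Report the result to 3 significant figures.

The CYP2C9 pathway (60% of clearance) rises to 5.1× activity: 0.6 × 5.1 = 3.06.
The CYP2B6 pathway (26% of clearance) falls to 0.19× activity: 0.26 × 0.19 = 0.0494.
The remaining 14% of clearance is unaffected.
CL_new/CL_old = 3.06 + 0.0494 + 0.14 = 3.2494.
New steady-state plasma level = 1.66 / 3.2494 = 0.511 mg/L (concentration scales inversely with clearance).

0.511 mg/L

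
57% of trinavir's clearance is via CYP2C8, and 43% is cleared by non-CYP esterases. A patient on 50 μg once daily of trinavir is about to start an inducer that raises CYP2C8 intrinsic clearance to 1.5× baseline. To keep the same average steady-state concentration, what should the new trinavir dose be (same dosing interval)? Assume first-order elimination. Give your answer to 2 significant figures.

64 μg

The CYP2C8 pathway (57% of clearance) increases to 1.5× activity: 0.57 × 1.5 = 0.855.
The remaining 43% of clearance is unaffected.
New clearance relative to baseline: 0.855 + 0.43 = 1.285.
Exposure is unchanged when dose changes in proportion to clearance. New dose = 50 μg × 1.285 = 64 μg.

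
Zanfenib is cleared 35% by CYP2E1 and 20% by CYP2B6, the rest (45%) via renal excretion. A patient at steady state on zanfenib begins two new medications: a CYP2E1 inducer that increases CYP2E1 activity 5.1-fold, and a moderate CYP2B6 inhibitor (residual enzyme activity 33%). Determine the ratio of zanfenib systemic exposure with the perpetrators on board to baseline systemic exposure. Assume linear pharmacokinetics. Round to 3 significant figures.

0.435

The CYP2E1 pathway (35% of clearance) increases to 5.1× activity: 0.35 × 5.1 = 1.785.
The CYP2B6 pathway (20% of clearance) falls to 0.33× activity: 0.2 × 0.33 = 0.066.
Non-CYP routes (45%) are unchanged.
Relative clearance = 1.785 + 0.066 + 0.45 = 2.301.
Net systemic exposure ratio = 1 / 2.301 = 0.435.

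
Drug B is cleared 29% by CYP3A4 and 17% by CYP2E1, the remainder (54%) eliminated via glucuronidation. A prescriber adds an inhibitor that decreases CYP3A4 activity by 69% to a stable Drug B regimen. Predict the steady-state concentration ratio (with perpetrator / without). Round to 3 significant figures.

The CYP3A4 pathway (29% of clearance) falls to 0.31× activity: 0.29 × 0.31 = 0.0899.
CYP2E1 (17%) and the residual 54% are unaffected.
New clearance relative to baseline: 0.0899 + 0.17 + 0.54 = 0.7999.
Since steady-state concentration ∝ 1/CL, the ratio is 1 / 0.7999 = 1.25.

1.25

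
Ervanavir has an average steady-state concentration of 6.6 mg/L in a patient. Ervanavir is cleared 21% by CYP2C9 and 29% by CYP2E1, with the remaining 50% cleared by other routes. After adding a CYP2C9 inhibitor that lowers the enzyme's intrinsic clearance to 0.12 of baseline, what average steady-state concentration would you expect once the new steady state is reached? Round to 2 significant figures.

8.1 mg/L

CYP2C9: 0.21 × 0.12 = 0.0252
CYP2E1: 0.29 (unchanged)
Other: 0.5 (unchanged)
New clearance relative to baseline: 0.0252 + 0.29 + 0.5 = 0.8152.
New average steady-state concentration = baseline ÷ relative clearance = 6.6 / 0.8152 = 8.1 mg/L.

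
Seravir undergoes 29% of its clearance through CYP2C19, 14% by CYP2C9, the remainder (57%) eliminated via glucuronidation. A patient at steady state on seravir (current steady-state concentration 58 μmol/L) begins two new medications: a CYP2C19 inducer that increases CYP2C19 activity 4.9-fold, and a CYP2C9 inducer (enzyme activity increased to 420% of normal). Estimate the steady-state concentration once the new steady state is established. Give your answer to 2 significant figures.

The CYP2C19 pathway (29% of clearance) increases to 4.9× activity: 0.29 × 4.9 = 1.421.
The CYP2C9 pathway (14% of clearance) increases to 4.2× activity: 0.14 × 4.2 = 0.588.
Non-CYP routes (57%) are unchanged.
Relative clearance = 1.421 + 0.588 + 0.57 = 2.579.
Steady-state concentration ∝ 1/CL: new value = 58 / 2.579 = 22 μmol/L.

22 μmol/L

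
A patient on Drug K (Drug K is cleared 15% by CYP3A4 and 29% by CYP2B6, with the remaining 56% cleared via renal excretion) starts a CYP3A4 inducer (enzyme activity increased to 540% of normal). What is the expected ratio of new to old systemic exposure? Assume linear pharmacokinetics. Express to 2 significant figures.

0.60

The CYP3A4 pathway (15% of clearance) rises to 5.4× activity: 0.15 × 5.4 = 0.81.
CYP2B6 (29%) and the residual 56% are unaffected.
CL_new/CL_old = 0.81 + 0.29 + 0.56 = 1.66.
Systemic exposure ratio = CL_old/CL_new = 1 / 1.66 = 0.60.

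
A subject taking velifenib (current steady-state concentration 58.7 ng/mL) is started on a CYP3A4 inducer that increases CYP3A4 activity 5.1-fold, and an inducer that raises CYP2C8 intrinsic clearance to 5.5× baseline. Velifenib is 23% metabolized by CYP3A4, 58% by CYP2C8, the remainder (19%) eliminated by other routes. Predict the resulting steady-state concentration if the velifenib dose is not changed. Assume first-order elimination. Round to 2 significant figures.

CYP3A4: 0.23 × 5.1 = 1.173
CYP2C8: 0.58 × 5.5 = 3.19
Other: 0.19 (unchanged)
CL_new/CL_old = 1.173 + 3.19 + 0.19 = 4.553.
New steady-state concentration = 58.7 / 4.553 = 13 ng/mL (concentration scales inversely with clearance).

13 ng/mL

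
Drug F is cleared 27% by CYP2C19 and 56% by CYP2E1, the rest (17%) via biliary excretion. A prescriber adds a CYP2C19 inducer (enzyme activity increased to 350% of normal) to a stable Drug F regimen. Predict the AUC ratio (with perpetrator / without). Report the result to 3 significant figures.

0.597

The CYP2C19 pathway (27% of clearance) increases to 3.5× activity: 0.27 × 3.5 = 0.945.
CYP2E1 (56%) and the residual 17% are unaffected.
Relative clearance = 0.945 + 0.56 + 0.17 = 1.675.
Since AUC ∝ 1/CL, the ratio is 1 / 1.675 = 0.597.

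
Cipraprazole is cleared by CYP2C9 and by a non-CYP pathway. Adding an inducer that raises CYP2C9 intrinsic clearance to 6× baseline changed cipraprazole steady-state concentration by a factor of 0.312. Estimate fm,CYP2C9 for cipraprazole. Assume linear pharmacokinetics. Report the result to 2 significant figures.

Call the CYP2C9 fraction fm. After the interaction, CL_new/CL_old = fm × 6 + (1 − fm).
Steady-state concentration ratio = 1 / (new CL fraction), so new CL fraction = 1 / 0.312 = 3.205.
fm × 6 + 1 − fm = 3.205  ⇒  fm × (6 − 1) = 2.205  ⇒  fm = 0.44.

0.44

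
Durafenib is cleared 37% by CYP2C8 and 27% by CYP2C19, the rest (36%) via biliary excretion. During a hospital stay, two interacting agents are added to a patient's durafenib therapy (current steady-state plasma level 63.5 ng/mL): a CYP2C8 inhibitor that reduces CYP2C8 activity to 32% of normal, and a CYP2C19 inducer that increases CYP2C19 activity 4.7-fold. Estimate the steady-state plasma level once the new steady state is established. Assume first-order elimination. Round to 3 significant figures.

CYP2C8: 0.37 × 0.32 = 0.1184
CYP2C19: 0.27 × 4.7 = 1.269
Other: 0.36 (unchanged)
Relative clearance = 0.1184 + 1.269 + 0.36 = 1.7474.
Dividing the baseline by the relative clearance: 63.5 / 1.7474 = 36.3 ng/mL.

36.3 ng/mL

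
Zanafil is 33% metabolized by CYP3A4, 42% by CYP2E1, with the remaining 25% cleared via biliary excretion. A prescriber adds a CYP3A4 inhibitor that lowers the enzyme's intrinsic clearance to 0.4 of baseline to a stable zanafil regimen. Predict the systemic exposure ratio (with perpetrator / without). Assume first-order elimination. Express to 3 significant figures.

The CYP3A4 pathway (33% of clearance) is reduced to 0.4× activity: 0.33 × 0.4 = 0.132.
CYP2E1 (42%) and the residual 25% are unaffected.
CL_new/CL_old = 0.132 + 0.42 + 0.25 = 0.802.
Systemic exposure is inversely proportional to clearance, so the fold-change is 1 / 0.802 = 1.25.

1.25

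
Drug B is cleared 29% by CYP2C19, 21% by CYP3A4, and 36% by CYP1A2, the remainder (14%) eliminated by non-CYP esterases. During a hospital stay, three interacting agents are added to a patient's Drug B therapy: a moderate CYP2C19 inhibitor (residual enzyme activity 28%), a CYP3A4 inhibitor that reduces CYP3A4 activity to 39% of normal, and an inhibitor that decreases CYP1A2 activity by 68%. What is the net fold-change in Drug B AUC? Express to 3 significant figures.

CYP2C19: 0.29 × 0.28 = 0.0812
CYP3A4: 0.21 × 0.39 = 0.0819
CYP1A2: 0.36 × 0.32 = 0.1152
Other: 0.14 (unchanged)
Relative clearance = 0.0812 + 0.0819 + 0.1152 + 0.14 = 0.4183.
Net AUC ratio = 1 / 0.4183 = 2.39.

2.39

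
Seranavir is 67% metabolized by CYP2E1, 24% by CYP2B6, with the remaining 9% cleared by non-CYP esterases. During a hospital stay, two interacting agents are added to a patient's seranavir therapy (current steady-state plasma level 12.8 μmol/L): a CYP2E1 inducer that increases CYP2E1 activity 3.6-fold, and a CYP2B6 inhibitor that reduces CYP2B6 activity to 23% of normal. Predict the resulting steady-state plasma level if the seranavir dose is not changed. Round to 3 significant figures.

CYP2E1: 0.67 × 3.6 = 2.412
CYP2B6: 0.24 × 0.23 = 0.0552
Other: 0.09 (unchanged)
CL_new/CL_old = 2.412 + 0.0552 + 0.09 = 2.5572.
New steady-state plasma level = 12.8 / 2.5572 = 5.01 μmol/L (concentration scales inversely with clearance).

5.01 μmol/L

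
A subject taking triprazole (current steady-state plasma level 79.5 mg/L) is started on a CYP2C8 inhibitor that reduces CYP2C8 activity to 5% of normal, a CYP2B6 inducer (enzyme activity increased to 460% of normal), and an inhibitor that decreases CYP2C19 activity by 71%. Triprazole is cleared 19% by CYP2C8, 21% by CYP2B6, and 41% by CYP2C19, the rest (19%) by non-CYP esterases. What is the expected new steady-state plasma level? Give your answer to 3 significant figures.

61.9 mg/L

The CYP2C8 pathway (19% of clearance) falls to 0.05× activity: 0.19 × 0.05 = 0.0095.
The CYP2B6 pathway (21% of clearance) increases to 4.6× activity: 0.21 × 4.6 = 0.966.
The CYP2C19 pathway (41% of clearance) drops to 0.29× activity: 0.41 × 0.29 = 0.1189.
The remaining 19% of clearance is unaffected.
CL_new/CL_old = 0.0095 + 0.966 + 0.1189 + 0.19 = 1.2844.
Dividing the baseline by the relative clearance: 79.5 / 1.2844 = 61.9 mg/L.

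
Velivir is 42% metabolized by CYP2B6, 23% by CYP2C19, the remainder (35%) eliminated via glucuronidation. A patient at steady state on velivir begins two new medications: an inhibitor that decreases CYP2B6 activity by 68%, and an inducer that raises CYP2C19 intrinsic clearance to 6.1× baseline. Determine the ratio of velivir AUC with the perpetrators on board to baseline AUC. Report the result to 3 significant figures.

The CYP2B6 pathway (42% of clearance) is reduced to 0.32× activity: 0.42 × 0.32 = 0.1344.
The CYP2C19 pathway (23% of clearance) increases to 6.1× activity: 0.23 × 6.1 = 1.403.
The remaining 35% of clearance is unaffected.
CL_new/CL_old = 0.1344 + 1.403 + 0.35 = 1.8874.
AUC ∝ 1/CL: fold-change = 1 / 1.8874 = 0.530.

0.530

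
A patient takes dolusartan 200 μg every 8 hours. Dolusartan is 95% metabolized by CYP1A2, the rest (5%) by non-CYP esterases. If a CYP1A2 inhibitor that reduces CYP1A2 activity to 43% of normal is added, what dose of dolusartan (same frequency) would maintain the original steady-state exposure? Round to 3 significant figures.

91.7 μg

The CYP1A2 pathway (95% of clearance) falls to 0.43× activity: 0.95 × 0.43 = 0.4085.
The remaining 5% of clearance is unaffected.
Relative clearance = 0.4085 + 0.05 = 0.4585.
To maintain the same steady-state level, dose must scale with clearance: new dose = 200 × 0.4585 = 91.7 μg.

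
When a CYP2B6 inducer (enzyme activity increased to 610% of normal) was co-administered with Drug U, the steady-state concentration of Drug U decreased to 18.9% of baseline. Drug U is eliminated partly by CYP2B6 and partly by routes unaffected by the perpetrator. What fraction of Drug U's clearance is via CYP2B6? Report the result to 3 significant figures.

CL'/CL = 1 / 0.189 = 5.291
6.1·fm + (1 − fm) = 5.291
fm = (5.291 − 1) / (6.1 − 1) = 0.841

0.841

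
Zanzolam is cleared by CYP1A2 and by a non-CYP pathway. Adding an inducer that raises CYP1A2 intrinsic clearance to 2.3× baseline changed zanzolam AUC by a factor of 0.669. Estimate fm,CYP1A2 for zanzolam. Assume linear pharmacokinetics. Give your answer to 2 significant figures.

CL'/CL = 1 / 0.669 = 1.495
2.3·fm + (1 − fm) = 1.495
fm = (1.495 − 1) / (2.3 − 1) = 0.38

0.38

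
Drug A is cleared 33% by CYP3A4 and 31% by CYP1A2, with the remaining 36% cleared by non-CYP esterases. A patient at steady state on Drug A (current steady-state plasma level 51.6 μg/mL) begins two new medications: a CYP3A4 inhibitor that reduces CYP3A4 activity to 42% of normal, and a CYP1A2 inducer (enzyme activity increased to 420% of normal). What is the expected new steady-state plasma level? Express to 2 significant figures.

The CYP3A4 pathway (33% of clearance) falls to 0.42× activity: 0.33 × 0.42 = 0.1386.
The CYP1A2 pathway (31% of clearance) increases to 4.2× activity: 0.31 × 4.2 = 1.302.
Non-CYP routes (36%) are unchanged.
Relative clearance = 0.1386 + 1.302 + 0.36 = 1.8006.
New steady-state plasma level = 51.6 / 1.8006 = 29 μg/mL (concentration scales inversely with clearance).

29 μg/mL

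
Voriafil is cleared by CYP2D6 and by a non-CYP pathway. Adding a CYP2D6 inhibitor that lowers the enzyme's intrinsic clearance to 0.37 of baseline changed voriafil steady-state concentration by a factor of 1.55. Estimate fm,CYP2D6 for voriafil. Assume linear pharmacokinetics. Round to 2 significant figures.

CL'/CL = 1 / 1.55 = 0.6452
0.37·fm + (1 − fm) = 0.6452
fm = (0.6452 − 1) / (0.37 − 1) = 0.56

0.56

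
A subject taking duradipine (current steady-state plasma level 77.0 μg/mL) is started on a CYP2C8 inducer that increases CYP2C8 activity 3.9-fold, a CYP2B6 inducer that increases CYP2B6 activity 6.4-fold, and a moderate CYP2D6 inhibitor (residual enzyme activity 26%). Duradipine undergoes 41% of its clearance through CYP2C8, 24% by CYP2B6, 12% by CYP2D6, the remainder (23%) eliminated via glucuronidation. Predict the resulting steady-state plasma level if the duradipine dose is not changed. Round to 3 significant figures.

The CYP2C8 pathway (41% of clearance) increases to 3.9× activity: 0.41 × 3.9 = 1.599.
The CYP2B6 pathway (24% of clearance) increases to 6.4× activity: 0.24 × 6.4 = 1.536.
The CYP2D6 pathway (12% of clearance) falls to 0.26× activity: 0.12 × 0.26 = 0.0312.
The remaining 23% of clearance is unaffected.
CL_new/CL_old = 1.599 + 1.536 + 0.0312 + 0.23 = 3.3962.
Steady-state plasma level ∝ 1/CL: new value = 77.0 / 3.3962 = 22.7 μg/mL.

22.7 μg/mL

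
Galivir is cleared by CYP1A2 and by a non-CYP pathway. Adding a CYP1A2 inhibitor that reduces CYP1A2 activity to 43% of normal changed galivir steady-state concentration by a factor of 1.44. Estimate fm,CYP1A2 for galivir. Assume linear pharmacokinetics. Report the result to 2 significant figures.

0.54

Write x for the fraction cleared via CYP1A2. The observed steady-state concentration change means clearance fell to 1/1.44 = 0.6944 of baseline.
Setting x·0.43 + (1 − x) = 0.6944 and solving: x = (0.6944 − 1)/(0.43 − 1) = 0.54.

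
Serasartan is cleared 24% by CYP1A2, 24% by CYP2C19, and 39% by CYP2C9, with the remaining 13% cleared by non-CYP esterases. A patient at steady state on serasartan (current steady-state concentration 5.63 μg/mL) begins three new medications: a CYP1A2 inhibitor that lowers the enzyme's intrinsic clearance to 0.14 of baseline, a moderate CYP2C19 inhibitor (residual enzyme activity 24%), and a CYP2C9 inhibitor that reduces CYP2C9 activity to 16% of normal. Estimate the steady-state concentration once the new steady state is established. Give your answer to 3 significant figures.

19.9 μg/mL

The CYP1A2 pathway (24% of clearance) is reduced to 0.14× activity: 0.24 × 0.14 = 0.0336.
The CYP2C19 pathway (24% of clearance) falls to 0.24× activity: 0.24 × 0.24 = 0.0576.
The CYP2C9 pathway (39% of clearance) falls to 0.16× activity: 0.39 × 0.16 = 0.0624.
Non-CYP routes (13%) are unchanged.
Relative clearance = 0.0336 + 0.0576 + 0.0624 + 0.13 = 0.2836.
Steady-state concentration ∝ 1/CL: new value = 5.63 / 0.2836 = 19.9 μg/mL.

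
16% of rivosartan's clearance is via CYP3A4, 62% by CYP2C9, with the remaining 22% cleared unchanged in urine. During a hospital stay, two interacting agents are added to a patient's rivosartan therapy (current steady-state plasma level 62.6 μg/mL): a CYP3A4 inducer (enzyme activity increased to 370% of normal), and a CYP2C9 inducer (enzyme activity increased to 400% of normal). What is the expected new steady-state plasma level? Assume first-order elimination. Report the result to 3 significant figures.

19.0 μg/mL

CYP3A4: 0.16 × 3.7 = 0.592
CYP2C9: 0.62 × 4 = 2.48
Other: 0.22 (unchanged)
Relative clearance = 0.592 + 2.48 + 0.22 = 3.292.
New steady-state plasma level = 62.6 / 3.292 = 19.0 μg/mL (concentration scales inversely with clearance).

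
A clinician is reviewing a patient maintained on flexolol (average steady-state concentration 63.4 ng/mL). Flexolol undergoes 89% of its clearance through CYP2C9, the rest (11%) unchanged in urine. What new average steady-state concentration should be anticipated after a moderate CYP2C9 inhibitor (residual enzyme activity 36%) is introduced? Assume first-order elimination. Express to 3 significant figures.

147 ng/mL

CYP2C9: 0.89 × 0.36 = 0.3204
Other: 0.11 (unchanged)
CL_new/CL_old = 0.3204 + 0.11 = 0.4304.
New average steady-state concentration = baseline ÷ relative clearance = 63.4 / 0.4304 = 147 ng/mL.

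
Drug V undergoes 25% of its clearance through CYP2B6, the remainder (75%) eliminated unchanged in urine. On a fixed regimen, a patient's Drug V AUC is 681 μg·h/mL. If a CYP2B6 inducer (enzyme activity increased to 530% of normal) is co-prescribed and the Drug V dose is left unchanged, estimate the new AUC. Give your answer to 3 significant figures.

328 μg·h/mL

The CYP2B6 pathway (25% of clearance) is boosted to 5.3× activity: 0.25 × 5.3 = 1.325.
Non-CYP routes (75%) are unchanged.
Relative clearance = 1.325 + 0.75 = 2.075.
New AUC = baseline ÷ relative clearance = 681 / 2.075 = 328 μg·h/mL.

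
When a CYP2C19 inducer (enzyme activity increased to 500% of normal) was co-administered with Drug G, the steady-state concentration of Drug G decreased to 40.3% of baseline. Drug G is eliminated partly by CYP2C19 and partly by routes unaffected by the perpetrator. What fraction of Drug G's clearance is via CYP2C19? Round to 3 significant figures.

Let x = fm,CYP2C19. Because steady-state concentration ∝ 1/CL, relative clearance rose to 1/0.403 = 2.481.
Setting x·5 + (1 − x) = 2.481 and solving: x = (2.481 − 1)/(5 − 1) = 0.370.

0.370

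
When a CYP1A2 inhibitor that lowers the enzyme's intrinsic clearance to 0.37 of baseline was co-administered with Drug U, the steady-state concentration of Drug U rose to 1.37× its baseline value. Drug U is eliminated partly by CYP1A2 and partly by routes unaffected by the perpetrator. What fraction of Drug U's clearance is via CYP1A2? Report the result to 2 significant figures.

Write x for the fraction cleared via CYP1A2. The observed steady-state concentration change means clearance fell to 1/1.37 = 0.7299 of baseline.
Only the CYP1A2 route changed, so 0.7299 = x·0.37 + (1 − x), giving x = 0.43.

0.43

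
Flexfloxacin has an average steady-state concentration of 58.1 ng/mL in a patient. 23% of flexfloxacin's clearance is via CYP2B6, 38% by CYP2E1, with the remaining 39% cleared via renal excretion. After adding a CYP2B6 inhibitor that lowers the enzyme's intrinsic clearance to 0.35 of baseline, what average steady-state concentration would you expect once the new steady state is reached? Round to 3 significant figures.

The CYP2B6 pathway (23% of clearance) drops to 0.35× activity: 0.23 × 0.35 = 0.0805.
CYP2E1 (38%) and the residual 39% are unaffected.
CL_new/CL_old = 0.0805 + 0.38 + 0.39 = 0.8505.
New average steady-state concentration = baseline ÷ relative clearance = 58.1 / 0.8505 = 68.3 ng/mL.

68.3 ng/mL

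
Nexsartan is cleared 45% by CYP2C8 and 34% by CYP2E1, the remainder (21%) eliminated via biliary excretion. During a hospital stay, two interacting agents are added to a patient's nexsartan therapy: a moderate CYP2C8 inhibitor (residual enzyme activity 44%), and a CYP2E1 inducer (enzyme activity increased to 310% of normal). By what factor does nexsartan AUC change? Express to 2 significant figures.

The CYP2C8 pathway (45% of clearance) falls to 0.44× activity: 0.45 × 0.44 = 0.198.
The CYP2E1 pathway (34% of clearance) increases to 3.1× activity: 0.34 × 3.1 = 1.054.
Non-CYP routes (21%) are unchanged.
New clearance relative to baseline: 0.198 + 1.054 + 0.21 = 1.462.
Net AUC ratio = 1 / 1.462 = 0.68.

0.68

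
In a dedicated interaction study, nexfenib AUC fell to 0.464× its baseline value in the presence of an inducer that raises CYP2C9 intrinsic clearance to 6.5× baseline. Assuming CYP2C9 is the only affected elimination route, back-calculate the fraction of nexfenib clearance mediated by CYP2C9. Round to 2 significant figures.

0.21

CL'/CL = 1 / 0.464 = 2.155
6.5·fm + (1 − fm) = 2.155
fm = (2.155 − 1) / (6.5 − 1) = 0.21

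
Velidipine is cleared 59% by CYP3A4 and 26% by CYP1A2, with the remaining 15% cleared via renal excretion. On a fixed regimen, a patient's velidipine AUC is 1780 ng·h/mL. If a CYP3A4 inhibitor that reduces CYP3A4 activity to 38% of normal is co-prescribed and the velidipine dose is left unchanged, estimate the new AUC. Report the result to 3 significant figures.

CYP3A4: 0.59 × 0.38 = 0.2242
CYP1A2: 0.26 (unchanged)
Other: 0.15 (unchanged)
Relative clearance = 0.2242 + 0.26 + 0.15 = 0.6342.
New AUC = baseline ÷ relative clearance = 1780 / 0.6342 = 2.81 × 10³ ng·h/mL.

2.81 × 10³ ng·h/mL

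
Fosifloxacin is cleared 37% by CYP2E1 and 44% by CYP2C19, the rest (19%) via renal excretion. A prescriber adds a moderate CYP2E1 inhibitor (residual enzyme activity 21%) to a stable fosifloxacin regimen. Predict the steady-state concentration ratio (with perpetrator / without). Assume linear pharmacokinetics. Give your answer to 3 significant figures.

The CYP2E1 pathway (37% of clearance) falls to 0.21× activity: 0.37 × 0.21 = 0.0777.
CYP2C19 (44%) and the residual 19% are unaffected.
New clearance relative to baseline: 0.0777 + 0.44 + 0.19 = 0.7077.
Steady-state concentration is inversely proportional to clearance, so the fold-change is 1 / 0.7077 = 1.41.

1.41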